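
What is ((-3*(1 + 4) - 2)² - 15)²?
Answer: 75076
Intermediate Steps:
((-3*(1 + 4) - 2)² - 15)² = ((-3*5 - 2)² - 15)² = ((-15 - 2)² - 15)² = ((-17)² - 15)² = (289 - 15)² = 274² = 75076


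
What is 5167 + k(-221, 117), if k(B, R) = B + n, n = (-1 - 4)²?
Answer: 4971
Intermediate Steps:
n = 25 (n = (-5)² = 25)
k(B, R) = 25 + B (k(B, R) = B + 25 = 25 + B)
5167 + k(-221, 117) = 5167 + (25 - 221) = 5167 - 196 = 4971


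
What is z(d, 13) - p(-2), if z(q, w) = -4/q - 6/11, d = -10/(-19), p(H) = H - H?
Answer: -448/55 ≈ -8.1454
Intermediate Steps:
p(H) = 0
d = 10/19 (d = -10*(-1/19) = 10/19 ≈ 0.52632)
z(q, w) = -6/11 - 4/q (z(q, w) = -4/q - 6*1/11 = -4/q - 6/11 = -6/11 - 4/q)
z(d, 13) - p(-2) = (-6/11 - 4/10/19) - 1*0 = (-6/11 - 4*19/10) + 0 = (-6/11 - 38/5) + 0 = -448/55 + 0 = -448/55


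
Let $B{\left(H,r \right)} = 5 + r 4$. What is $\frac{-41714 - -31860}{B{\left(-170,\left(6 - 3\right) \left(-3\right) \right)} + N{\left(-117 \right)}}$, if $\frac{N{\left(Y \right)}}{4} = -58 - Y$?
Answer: $- \frac{9854}{205} \approx -48.068$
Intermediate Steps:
$N{\left(Y \right)} = -232 - 4 Y$ ($N{\left(Y \right)} = 4 \left(-58 - Y\right) = -232 - 4 Y$)
$B{\left(H,r \right)} = 5 + 4 r$
$\frac{-41714 - -31860}{B{\left(-170,\left(6 - 3\right) \left(-3\right) \right)} + N{\left(-117 \right)}} = \frac{-41714 - -31860}{\left(5 + 4 \left(6 - 3\right) \left(-3\right)\right) - -236} = \frac{-41714 + 31860}{\left(5 + 4 \cdot 3 \left(-3\right)\right) + \left(-232 + 468\right)} = - \frac{9854}{\left(5 + 4 \left(-9\right)\right) + 236} = - \frac{9854}{\left(5 - 36\right) + 236} = - \frac{9854}{-31 + 236} = - \frac{9854}{205}$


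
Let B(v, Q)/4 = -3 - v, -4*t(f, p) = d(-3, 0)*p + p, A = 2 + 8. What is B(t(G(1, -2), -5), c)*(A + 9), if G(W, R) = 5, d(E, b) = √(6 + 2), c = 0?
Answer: -323 - 190*√2 ≈ -591.70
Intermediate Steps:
A = 10
d(E, b) = 2*√2 (d(E, b) = √8 = 2*√2)
t(f, p) = -p/4 - p*√2/2 (t(f, p) = -((2*√2)*p + p)/4 = -(2*p*√2 + p)/4 = -(p + 2*p*√2)/4 = -p/4 - p*√2/2)
B(v, Q) = -12 - 4*v (B(v, Q) = 4*(-3 - v) = -12 - 4*v)
B(t(G(1, -2), -5), c)*(A + 9) = (-12 - (-1)*(-5)*(1 + 2*√2))*(10 + 9) = (-12 - 4*(5/4 + 5*√2/2))*19 = (-12 + (-5 - 10*√2))*19 = (-17 - 10*√2)*19 = -323 - 190*√2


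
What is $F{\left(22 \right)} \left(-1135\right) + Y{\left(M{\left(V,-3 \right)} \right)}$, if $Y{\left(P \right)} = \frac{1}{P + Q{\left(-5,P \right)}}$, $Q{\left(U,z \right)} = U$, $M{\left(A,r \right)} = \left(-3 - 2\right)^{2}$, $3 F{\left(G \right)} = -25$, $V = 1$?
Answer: $\frac{567503}{60} \approx 9458.4$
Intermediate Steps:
$F{\left(G \right)} = - \frac{25}{3}$ ($F{\left(G \right)} = \frac{1}{3} \left(-25\right) = - \frac{25}{3}$)
$M{\left(A,r \right)} = 25$ ($M{\left(A,r \right)} = \left(-5\right)^{2} = 25$)
$Y{\left(P \right)} = \frac{1}{-5 + P}$ ($Y{\left(P \right)} = \frac{1}{P - 5} = \frac{1}{-5 + P}$)
$F{\left(22 \right)} \left(-1135\right) + Y{\left(M{\left(V,-3 \right)} \right)} = \left(- \frac{25}{3}\right) \left(-1135\right) + \frac{1}{-5 + 25} = \frac{28375}{3} + \frac{1}{20} = \frac{567503}{60}$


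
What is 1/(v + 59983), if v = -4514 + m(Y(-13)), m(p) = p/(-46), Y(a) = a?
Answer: 46/2551587 ≈ 1.8028e-5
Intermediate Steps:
m(p) = -p/46 (m(p) = p*(-1/46) = -p/46)
v = -207631/46 (v = -4514 - 1/46*(-13) = -4514 + 13/46 = -207631/46 ≈ -4513.7)
1/(v + 59983) = 1/(-207631/46 + 59983) = 1/(2551587/46) = 46/2551587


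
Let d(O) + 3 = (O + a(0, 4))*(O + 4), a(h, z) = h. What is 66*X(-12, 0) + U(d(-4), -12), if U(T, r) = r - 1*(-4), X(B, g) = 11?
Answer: 718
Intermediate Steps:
d(O) = -3 + O*(4 + O) (d(O) = -3 + (O + 0)*(O + 4) = -3 + O*(4 + O))
U(T, r) = 4 + r (U(T, r) = r + 4 = 4 + r)
66*X(-12, 0) + U(d(-4), -12) = 66*11 + (4 - 12) = 726 - 8 = 718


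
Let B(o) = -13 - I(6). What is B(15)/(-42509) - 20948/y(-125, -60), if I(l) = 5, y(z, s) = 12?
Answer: -222619579/127527 ≈ -1745.7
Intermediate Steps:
B(o) = -18 (B(o) = -13 - 1*5 = -13 - 5 = -18)
B(15)/(-42509) - 20948/y(-125, -60) = -18/(-42509) - 20948/12 = -18*(-1/42509) - 20948*1/12 = 18/42509 - 5237/3 = -222619579/127527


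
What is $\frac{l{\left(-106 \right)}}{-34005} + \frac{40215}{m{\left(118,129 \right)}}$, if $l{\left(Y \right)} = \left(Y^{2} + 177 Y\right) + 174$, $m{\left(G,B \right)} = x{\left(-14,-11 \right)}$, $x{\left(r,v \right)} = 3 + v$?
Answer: $- \frac{1367452259}{272040} \approx -5026.7$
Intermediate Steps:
$m{\left(G,B \right)} = -8$ ($m{\left(G,B \right)} = 3 - 11 = -8$)
$l{\left(Y \right)} = 174 + Y^{2} + 177 Y$
$\frac{l{\left(-106 \right)}}{-34005} + \frac{40215}{m{\left(118,129 \right)}} = \frac{174 + \left(-106\right)^{2} + 177 \left(-106\right)}{-34005} + \frac{40215}{-8} = \left(174 + 11236 - 18762\right) \left(- \frac{1}{34005}\right) + 40215 \left(- \frac{1}{8}\right) = \left(-7352\right) \left(- \frac{1}{34005}\right) - \frac{40215}{8} = \frac{7352}{34005} - \frac{40215}{8} = - \frac{1367452259}{272040}$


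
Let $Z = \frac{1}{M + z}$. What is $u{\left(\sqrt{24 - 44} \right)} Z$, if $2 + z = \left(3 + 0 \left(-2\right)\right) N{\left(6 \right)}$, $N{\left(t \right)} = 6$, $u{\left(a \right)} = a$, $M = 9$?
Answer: $\frac{2 i \sqrt{5}}{25} \approx 0.17889 i$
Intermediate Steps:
$z = 16$ ($z = -2 + \left(3 + 0 \left(-2\right)\right) 6 = -2 + \left(3 + 0\right) 6 = -2 + 3 \cdot 6 = -2 + 18 = 16$)
$Z = \frac{1}{25}$ ($Z = \frac{1}{9 + 16} = \frac{1}{25} \approx 0.04$)
$u{\left(\sqrt{24 - 44} \right)} Z = \sqrt{24 - 44} \cdot \frac{1}{25} = \sqrt{-20} \cdot \frac{1}{25} = 2 i \sqrt{5} \cdot \frac{1}{25} = \frac{2 i \sqrt{5}}{25}$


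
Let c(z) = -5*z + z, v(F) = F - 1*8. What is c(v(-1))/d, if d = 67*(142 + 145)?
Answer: 36/19229 ≈ 0.0018722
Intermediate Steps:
v(F) = -8 + F (v(F) = F - 8 = -8 + F)
d = 19229 (d = 67*287 = 19229)
c(z) = -4*z
c(v(-1))/d = -4*(-8 - 1)/19229 = -4*(-9)*(1/19229) = 36*(1/19229) = 36/19229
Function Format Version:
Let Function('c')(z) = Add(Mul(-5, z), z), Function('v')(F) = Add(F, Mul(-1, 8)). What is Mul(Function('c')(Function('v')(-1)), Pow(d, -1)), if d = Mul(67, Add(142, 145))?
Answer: Rational(36, 19229) ≈ 0.0018722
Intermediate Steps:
Function('v')(F) = Add(-8, F) (Function('v')(F) = Add(F, -8) = Add(-8, F))
d = 19229 (d = Mul(67, 287) = 19229)
Function('c')(z) = Mul(-4, z)
Mul(Function('c')(Function('v')(-1)), Pow(d, -1)) = Mul(Mul(-4, Add(-8, -1)), Pow(19229, -1)) = Mul(Mul(-4, -9), Rational(1, 19229)) = Mul(36, Rational(1, 19229)) = Rational(36, 19229)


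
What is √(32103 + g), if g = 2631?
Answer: √34734 ≈ 186.37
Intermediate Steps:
√(32103 + g) = √(32103 + 2631) = √34734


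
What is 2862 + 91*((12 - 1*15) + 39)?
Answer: 6138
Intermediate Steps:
2862 + 91*((12 - 1*15) + 39) = 2862 + 91*((12 - 15) + 39) = 2862 + 91*(-3 + 39) = 2862 + 91*36 = 2862 + 3276 = 6138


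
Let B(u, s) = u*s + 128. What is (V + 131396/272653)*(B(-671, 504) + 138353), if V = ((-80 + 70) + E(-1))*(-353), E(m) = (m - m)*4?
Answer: -192233406043658/272653 ≈ -7.0505e+8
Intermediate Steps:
B(u, s) = 128 + s*u (B(u, s) = s*u + 128 = 128 + s*u)
E(m) = 0 (E(m) = 0*4 = 0)
V = 3530 (V = ((-80 + 70) + 0)*(-353) = (-10 + 0)*(-353) = -10*(-353) = 3530)
(V + 131396/272653)*(B(-671, 504) + 138353) = (3530 + 131396/272653)*((128 + 504*(-671)) + 138353) = (3530 + 131396*(1/272653))*((128 - 338184) + 138353) = (3530 + 131396/272653)*(-338056 + 138353) = (962596486/272653)*(-199703) = -192233406043658/272653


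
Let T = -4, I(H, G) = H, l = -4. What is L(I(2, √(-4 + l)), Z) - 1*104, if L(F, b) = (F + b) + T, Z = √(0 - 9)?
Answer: -106 + 3*I ≈ -106.0 + 3.0*I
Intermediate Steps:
Z = 3*I (Z = √(-9) = 3*I ≈ 3.0*I)
L(F, b) = -4 + F + b (L(F, b) = (F + b) - 4 = -4 + F + b)
L(I(2, √(-4 + l)), Z) - 1*104 = (-4 + 2 + 3*I) - 1*104 = (-2 + 3*I) - 104 = -106 + 3*I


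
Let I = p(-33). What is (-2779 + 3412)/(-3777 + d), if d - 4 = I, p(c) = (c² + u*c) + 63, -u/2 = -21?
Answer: -633/4007 ≈ -0.15797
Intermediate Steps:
u = 42 (u = -2*(-21) = 42)
p(c) = 63 + c² + 42*c (p(c) = (c² + 42*c) + 63 = 63 + c² + 42*c)
I = -234 (I = 63 + (-33)² + 42*(-33) = 63 + 1089 - 1386 = -234)
d = -230 (d = 4 - 234 = -230)
(-2779 + 3412)/(-3777 + d) = (-2779 + 3412)/(-3777 - 230) = 633/(-4007) = 633*(-1/4007) = -633/4007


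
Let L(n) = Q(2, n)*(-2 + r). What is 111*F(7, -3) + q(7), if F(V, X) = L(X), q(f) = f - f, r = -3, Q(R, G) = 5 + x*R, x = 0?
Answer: -2775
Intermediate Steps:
Q(R, G) = 5 (Q(R, G) = 5 + 0*R = 5 + 0 = 5)
L(n) = -25 (L(n) = 5*(-2 - 3) = 5*(-5) = -25)
q(f) = 0
F(V, X) = -25
111*F(7, -3) + q(7) = 111*(-25) + 0 = -2775 + 0 = -2775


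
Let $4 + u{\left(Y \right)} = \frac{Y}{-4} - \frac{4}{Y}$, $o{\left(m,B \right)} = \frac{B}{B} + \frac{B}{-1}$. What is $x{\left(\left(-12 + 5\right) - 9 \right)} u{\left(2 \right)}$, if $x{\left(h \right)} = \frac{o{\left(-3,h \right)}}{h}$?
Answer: $\frac{221}{32} \approx 6.9063$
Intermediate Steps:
$o{\left(m,B \right)} = 1 - B$ ($o{\left(m,B \right)} = 1 + B \left(-1\right) = 1 - B$)
$x{\left(h \right)} = \frac{1 - h}{h}$
$u{\left(Y \right)} = -4 - \frac{4}{Y} - \frac{Y}{4}$ ($u{\left(Y \right)} = -4 + \left(\frac{Y}{-4} - \frac{4}{Y}\right) = -4 + \left(Y \left(- \frac{1}{4}\right) - \frac{4}{Y}\right) = -4 - \left(\frac{4}{Y} + \frac{Y}{4}\right) = -4 - \frac{4}{Y} - \frac{Y}{4}$)
$x{\left(\left(-12 + 5\right) - 9 \right)} u{\left(2 \right)} = \frac{1 - \left(\left(-12 + 5\right) - 9\right)}{\left(-12 + 5\right) - 9} \left(-4 - \frac{4}{2} - \frac{1}{2}\right) = \frac{1 - \left(-7 - 9\right)}{-7 - 9} \left(-4 - 2 - \frac{1}{2}\right) = \frac{1 - -16}{-16} \left(-4 - 2 - \frac{1}{2}\right) = - \frac{1 + 16}{16} \left(- \frac{13}{2}\right) = \left(- \frac{1}{16}\right) 17 \left(- \frac{13}{2}\right) = \left(- \frac{17}{16}\right) \left(- \frac{13}{2}\right) = \frac{221}{32}$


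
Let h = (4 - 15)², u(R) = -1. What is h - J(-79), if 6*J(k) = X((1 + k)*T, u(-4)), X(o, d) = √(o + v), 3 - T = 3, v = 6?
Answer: 121 - √6/6 ≈ 120.59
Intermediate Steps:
T = 0 (T = 3 - 1*3 = 3 - 3 = 0)
X(o, d) = √(6 + o) (X(o, d) = √(o + 6) = √(6 + o))
h = 121 (h = (-11)² = 121)
J(k) = √6/6 (J(k) = √(6 + (1 + k)*0)/6 = √(6 + 0)/6 = √6/6)
h - J(-79) = 121 - √6/6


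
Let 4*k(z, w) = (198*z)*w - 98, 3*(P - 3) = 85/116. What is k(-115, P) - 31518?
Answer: -11602415/232 ≈ -50010.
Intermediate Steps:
P = 1129/348 (P = 3 + (85/116)/3 = 3 + (85*(1/116))/3 = 3 + (1/3)*(85/116) = 3 + 85/348 = 1129/348 ≈ 3.2443)
k(z, w) = -49/2 + 99*w*z/2 (k(z, w) = ((198*z)*w - 98)/4 = (198*w*z - 98)/4 = (-98 + 198*w*z)/4 = -49/2 + 99*w*z/2)
k(-115, P) - 31518 = (-49/2 + (99/2)*(1129/348)*(-115)) - 31518 = (-49/2 - 4284555/232) - 31518 = -4290239/232 - 31518 = -11602415/232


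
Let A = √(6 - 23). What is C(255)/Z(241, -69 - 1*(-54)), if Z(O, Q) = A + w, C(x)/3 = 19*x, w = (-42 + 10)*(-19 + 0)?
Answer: 2945760/123227 - 4845*I*√17/123227 ≈ 23.905 - 0.16211*I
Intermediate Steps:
w = 608 (w = -32*(-19) = 608)
C(x) = 57*x (C(x) = 3*(19*x) = 57*x)
A = I*√17 (A = √(-17) = I*√17 ≈ 4.1231*I)
Z(O, Q) = 608 + I*√17 (Z(O, Q) = I*√17 + 608 = 608 + I*√17)
C(255)/Z(241, -69 - 1*(-54)) = (57*255)/(608 + I*√17) = 14535/(608 + I*√17)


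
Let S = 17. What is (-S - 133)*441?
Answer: -66150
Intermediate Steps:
(-S - 133)*441 = (-1*17 - 133)*441 = (-17 - 133)*441 = -150*441 = -66150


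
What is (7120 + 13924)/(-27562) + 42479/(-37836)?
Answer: -983513491/521417916 ≈ -1.8862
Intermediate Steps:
(7120 + 13924)/(-27562) + 42479/(-37836) = 21044*(-1/27562) + 42479*(-1/37836) = -10522/13781 - 42479/37836 = -983513491/521417916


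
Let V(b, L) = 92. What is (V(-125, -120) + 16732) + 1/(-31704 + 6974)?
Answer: 416057519/24730 ≈ 16824.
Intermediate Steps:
(V(-125, -120) + 16732) + 1/(-31704 + 6974) = (92 + 16732) + 1/(-31704 + 6974) = 16824 + 1/(-24730) = 16824 - 1/24730 = 416057519/24730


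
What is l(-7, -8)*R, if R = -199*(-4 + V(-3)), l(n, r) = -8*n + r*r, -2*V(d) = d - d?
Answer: 95520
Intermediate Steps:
V(d) = 0 (V(d) = -(d - d)/2 = -1/2*0 = 0)
l(n, r) = r**2 - 8*n (l(n, r) = -8*n + r**2 = r**2 - 8*n)
R = 796 (R = -199*(-4 + 0) = -199*(-4) = 796)
l(-7, -8)*R = ((-8)**2 - 8*(-7))*796 = (64 + 56)*796 = 120*796 = 95520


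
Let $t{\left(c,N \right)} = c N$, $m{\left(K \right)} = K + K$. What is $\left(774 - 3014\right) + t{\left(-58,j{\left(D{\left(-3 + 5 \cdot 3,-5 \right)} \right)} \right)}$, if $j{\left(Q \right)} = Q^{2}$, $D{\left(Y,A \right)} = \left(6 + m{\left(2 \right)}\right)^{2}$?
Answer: $-582240$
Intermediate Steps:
$m{\left(K \right)} = 2 K$
$D{\left(Y,A \right)} = 100$ ($D{\left(Y,A \right)} = \left(6 + 2 \cdot 2\right)^{2} = \left(6 + 4\right)^{2} = 10^{2} = 100$)
$t{\left(c,N \right)} = N c$
$\left(774 - 3014\right) + t{\left(-58,j{\left(D{\left(-3 + 5 \cdot 3,-5 \right)} \right)} \right)} = \left(774 - 3014\right) + 100^{2} \left(-58\right) = -2240 + 10000 \left(-58\right) = -2240 - 580000 = -582240$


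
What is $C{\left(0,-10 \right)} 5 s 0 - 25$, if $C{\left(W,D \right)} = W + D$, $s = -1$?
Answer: $-25$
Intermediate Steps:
$C{\left(W,D \right)} = D + W$
$C{\left(0,-10 \right)} 5 s 0 - 25 = \left(-10 + 0\right) 5 \left(-1\right) 0 - 25 = - 10 \left(\left(-5\right) 0\right) - 25 = \left(-10\right) 0 - 25 = 0 - 25 = -25$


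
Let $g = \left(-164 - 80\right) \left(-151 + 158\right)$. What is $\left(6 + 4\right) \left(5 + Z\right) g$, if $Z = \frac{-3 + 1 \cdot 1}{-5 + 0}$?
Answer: $-92232$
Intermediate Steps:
$Z = \frac{2}{5}$ ($Z = \frac{-3 + 1}{-5} = \left(-2\right) \left(- \frac{1}{5}\right) = \frac{2}{5} \approx 0.4$)
$g = -1708$ ($g = \left(-244\right) 7 = -1708$)
$\left(6 + 4\right) \left(5 + Z\right) g = \left(6 + 4\right) \left(5 + \frac{2}{5}\right) \left(-1708\right) = 10 \cdot \frac{27}{5} \left(-1708\right) = 54 \left(-1708\right) = -92232$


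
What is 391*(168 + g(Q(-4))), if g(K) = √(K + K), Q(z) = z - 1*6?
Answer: 65688 + 782*I*√5 ≈ 65688.0 + 1748.6*I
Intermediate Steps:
Q(z) = -6 + z (Q(z) = z - 6 = -6 + z)
g(K) = √2*√K (g(K) = √(2*K) = √2*√K)
391*(168 + g(Q(-4))) = 391*(168 + √2*√(-6 - 4)) = 391*(168 + √2*√(-10)) = 391*(168 + √2*(I*√10)) = 391*(168 + 2*I*√5) = 65688 + 782*I*√5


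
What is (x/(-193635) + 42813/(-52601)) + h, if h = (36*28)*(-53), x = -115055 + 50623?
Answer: -544149423887863/10185394635 ≈ -53425.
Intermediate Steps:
x = -64432
h = -53424 (h = 1008*(-53) = -53424)
(x/(-193635) + 42813/(-52601)) + h = (-64432/(-193635) + 42813/(-52601)) - 53424 = (-64432*(-1/193635) + 42813*(-1/52601)) - 53424 = (64432/193635 - 42813/52601) - 53424 = -4900907623/10185394635 - 53424 = -544149423887863/10185394635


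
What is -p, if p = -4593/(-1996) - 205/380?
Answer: -16702/9481 ≈ -1.7616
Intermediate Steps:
p = 16702/9481 (p = -4593*(-1/1996) - 205*1/380 = 4593/1996 - 41/76 = 16702/9481 ≈ 1.7616)
-p = -1*16702/9481 = -16702/9481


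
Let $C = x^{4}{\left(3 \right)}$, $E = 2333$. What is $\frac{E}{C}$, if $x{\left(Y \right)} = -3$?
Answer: $\frac{2333}{81} \approx 28.802$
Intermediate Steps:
$C = 81$ ($C = \left(-3\right)^{4} = 81$)
$\frac{E}{C} = \frac{2333}{81}$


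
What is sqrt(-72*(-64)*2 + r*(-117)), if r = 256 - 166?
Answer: 3*I*sqrt(146) ≈ 36.249*I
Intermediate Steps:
r = 90
sqrt(-72*(-64)*2 + r*(-117)) = sqrt(-72*(-64)*2 + 90*(-117)) = sqrt(4608*2 - 10530) = sqrt(9216 - 10530) = sqrt(-1314) = 3*I*sqrt(146)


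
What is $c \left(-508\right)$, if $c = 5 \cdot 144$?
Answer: $-365760$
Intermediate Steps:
$c = 720$
$c \left(-508\right) = 720 \left(-508\right) = -365760$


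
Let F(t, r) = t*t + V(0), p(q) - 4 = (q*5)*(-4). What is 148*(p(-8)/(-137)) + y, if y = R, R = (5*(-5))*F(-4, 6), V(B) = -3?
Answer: -68797/137 ≈ -502.17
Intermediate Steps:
p(q) = 4 - 20*q (p(q) = 4 + (q*5)*(-4) = 4 + (5*q)*(-4) = 4 - 20*q)
F(t, r) = -3 + t² (F(t, r) = t*t - 3 = t² - 3 = -3 + t²)
R = -325 (R = (5*(-5))*(-3 + (-4)²) = -25*(-3 + 16) = -25*13 = -325)
y = -325
148*(p(-8)/(-137)) + y = 148*((4 - 20*(-8))/(-137)) - 325 = 148*((4 + 160)*(-1/137)) - 325 = 148*(164*(-1/137)) - 325 = 148*(-164/137) - 325 = -24272/137 - 325 = -68797/137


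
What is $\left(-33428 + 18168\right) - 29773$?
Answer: $-45033$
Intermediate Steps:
$\left(-33428 + 18168\right) - 29773 = -15260 - 29773 = -45033$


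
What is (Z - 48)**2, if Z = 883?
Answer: 697225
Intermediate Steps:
(Z - 48)**2 = (883 - 48)**2 = 835**2 = 697225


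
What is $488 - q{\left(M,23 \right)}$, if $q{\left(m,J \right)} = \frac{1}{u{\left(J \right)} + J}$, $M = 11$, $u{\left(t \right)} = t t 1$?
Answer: $\frac{269375}{552} \approx 488.0$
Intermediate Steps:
$u{\left(t \right)} = t^{2}$ ($u{\left(t \right)} = t^{2} \cdot 1 = t^{2}$)
$q{\left(m,J \right)} = \frac{1}{J + J^{2}}$ ($q{\left(m,J \right)} = \frac{1}{J^{2} + J} = \frac{1}{J + J^{2}}$)
$488 - q{\left(M,23 \right)} = 488 - \frac{1}{23 \left(1 + 23\right)} = 488 - \frac{1}{23 \cdot 24} = 488 - \frac{1}{23} \cdot \frac{1}{24} = 488 - \frac{1}{552} = \frac{269375}{552}$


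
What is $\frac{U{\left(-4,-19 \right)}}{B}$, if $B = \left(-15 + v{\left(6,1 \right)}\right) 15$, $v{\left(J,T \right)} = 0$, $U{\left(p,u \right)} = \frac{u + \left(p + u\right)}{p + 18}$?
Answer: $\frac{1}{75} \approx 0.013333$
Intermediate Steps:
$U{\left(p,u \right)} = \frac{p + 2 u}{18 + p}$
$B = -225$ ($B = \left(-15 + 0\right) 15 = \left(-15\right) 15 = -225$)
$\frac{U{\left(-4,-19 \right)}}{B} = \frac{\frac{1}{18 - 4} \left(-4 + 2 \left(-19\right)\right)}{-225} = \frac{-4 - 38}{14} \left(- \frac{1}{225}\right) = \frac{1}{14} \left(-42\right) \left(- \frac{1}{225}\right) = \left(-3\right) \left(- \frac{1}{225}\right) = \frac{1}{75}$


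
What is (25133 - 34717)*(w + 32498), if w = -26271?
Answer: -59679568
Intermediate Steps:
(25133 - 34717)*(w + 32498) = (25133 - 34717)*(-26271 + 32498) = -9584*6227 = -59679568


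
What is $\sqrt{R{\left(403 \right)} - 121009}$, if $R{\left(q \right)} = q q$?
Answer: $30 \sqrt{46} \approx 203.47$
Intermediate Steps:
$R{\left(q \right)} = q^{2}$
$\sqrt{R{\left(403 \right)} - 121009} = \sqrt{403^{2} - 121009} = \sqrt{162409 - 121009} = \sqrt{41400} = 30 \sqrt{46}$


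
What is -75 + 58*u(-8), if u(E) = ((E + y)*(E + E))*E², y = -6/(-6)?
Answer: 415669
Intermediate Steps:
y = 1 (y = -6*(-⅙) = 1)
u(E) = 2*E³*(1 + E) (u(E) = ((E + 1)*(E + E))*E² = ((1 + E)*(2*E))*E² = (2*E*(1 + E))*E² = 2*E³*(1 + E))
-75 + 58*u(-8) = -75 + 58*(2*(-8)³*(1 - 8)) = -75 + 58*(2*(-512)*(-7)) = -75 + 58*7168 = -75 + 415744 = 415669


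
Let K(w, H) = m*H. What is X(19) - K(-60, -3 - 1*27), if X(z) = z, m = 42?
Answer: 1279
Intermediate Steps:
K(w, H) = 42*H
X(19) - K(-60, -3 - 1*27) = 19 - 42*(-3 - 1*27) = 19 - 42*(-3 - 27) = 19 - 42*(-30) = 19 - 1*(-1260) = 19 + 1260 = 1279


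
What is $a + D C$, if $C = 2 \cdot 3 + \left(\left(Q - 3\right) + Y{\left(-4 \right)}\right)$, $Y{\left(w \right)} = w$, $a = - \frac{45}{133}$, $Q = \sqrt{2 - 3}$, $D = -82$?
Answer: $\frac{10861}{133} - 82 i \approx 81.662 - 82.0 i$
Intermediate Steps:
$Q = i$ ($Q = \sqrt{-1} = i \approx 1.0 i$)
$a = - \frac{45}{133}$ ($a = \left(-45\right) \frac{1}{133} = - \frac{45}{133} \approx -0.33835$)
$C = -1 + i$ ($C = 2 \cdot 3 - \left(7 - i\right) = 6 - \left(7 - i\right) = -1 + i \approx -1.0 + 1.0 i$)
$a + D C = - \frac{45}{133} - 82 \left(-1 + i\right) = - \frac{45}{133} + \left(82 - 82 i\right) = \frac{10861}{133} - 82 i$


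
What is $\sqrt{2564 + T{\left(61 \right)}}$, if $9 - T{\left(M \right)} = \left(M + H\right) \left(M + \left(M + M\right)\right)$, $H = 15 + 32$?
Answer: $i \sqrt{17191} \approx 131.11 i$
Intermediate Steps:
$H = 47$
$T{\left(M \right)} = 9 - 3 M \left(47 + M\right)$ ($T{\left(M \right)} = 9 - \left(M + 47\right) \left(M + \left(M + M\right)\right) = 9 - \left(47 + M\right) \left(M + 2 M\right) = 9 - \left(47 + M\right) 3 M = 9 - 3 M \left(47 + M\right)$)
$\sqrt{2564 + T{\left(61 \right)}} = \sqrt{2564 - \left(8592 + 11163\right)} = \sqrt{2564 - 19755} = \sqrt{-17191} = i \sqrt{17191}$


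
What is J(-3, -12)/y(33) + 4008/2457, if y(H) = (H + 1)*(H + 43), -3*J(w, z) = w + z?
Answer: 3456319/2116296 ≈ 1.6332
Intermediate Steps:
J(w, z) = -w/3 - z/3 (J(w, z) = -(w + z)/3 = -w/3 - z/3)
y(H) = (1 + H)*(43 + H)
J(-3, -12)/y(33) + 4008/2457 = (-⅓*(-3) - ⅓*(-12))/(43 + 33² + 44*33) + 4008/2457 = (1 + 4)/(43 + 1089 + 1452) + 4008*(1/2457) = 5/2584 + 1336/819 = 3456319/2116296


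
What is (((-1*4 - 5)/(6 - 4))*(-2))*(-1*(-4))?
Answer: 36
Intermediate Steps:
(((-1*4 - 5)/(6 - 4))*(-2))*(-1*(-4)) = (((-4 - 5)/2)*(-2))*4 = (-9*½*(-2))*4 = -9/2*(-2)*4 = 9*4 = 36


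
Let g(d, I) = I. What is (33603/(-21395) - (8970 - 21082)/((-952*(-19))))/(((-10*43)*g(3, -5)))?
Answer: -43584353/104004304250 ≈ -0.00041906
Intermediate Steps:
(33603/(-21395) - (8970 - 21082)/((-952*(-19))))/(((-10*43)*g(3, -5))) = (33603/(-21395) - (8970 - 21082)/((-952*(-19))))/((-10*43*(-5))) = (33603*(-1/21395) - (-12112)/18088)/((-430*(-5))) = (-33603/21395 - (-12112)/18088)/2150 = (-33603/21395 - 1*(-1514/2261))*(1/2150) = (-33603/21395 + 1514/2261)*(1/2150) = -43584353/48374095*1/2150 = -43584353/104004304250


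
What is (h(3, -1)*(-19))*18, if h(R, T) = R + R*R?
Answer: -4104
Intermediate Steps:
h(R, T) = R + R**2
(h(3, -1)*(-19))*18 = ((3*(1 + 3))*(-19))*18 = ((3*4)*(-19))*18 = (12*(-19))*18 = -228*18 = -4104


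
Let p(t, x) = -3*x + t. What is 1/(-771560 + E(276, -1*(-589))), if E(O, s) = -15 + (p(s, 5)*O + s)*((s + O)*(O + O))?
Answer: 1/75924755665 ≈ 1.3171e-11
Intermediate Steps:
p(t, x) = t - 3*x
E(O, s) = -15 + 2*O*(O + s)*(s + O*(-15 + s)) (E(O, s) = -15 + ((s - 3*5)*O + s)*((s + O)*(O + O)) = -15 + ((s - 15)*O + s)*((O + s)*(2*O)) = -15 + ((-15 + s)*O + s)*(2*O*(O + s)) = -15 + (O*(-15 + s) + s)*(2*O*(O + s)) = -15 + (s + O*(-15 + s))*(2*O*(O + s)) = -15 + 2*O*(O + s)*(s + O*(-15 + s)))
1/(-771560 + E(276, -1*(-589))) = 1/(-771560 + (-15 + 2*276*(-1*(-589))**2 + 2*(-1*(-589))*276**2 + 2*276**3*(-15 - 1*(-589)) + 2*(-1*(-589))*276**2*(-15 - 1*(-589)))) = 1/(-771560 + (-15 + 2*276*589**2 + 2*589*76176 + 2*21024576*(-15 + 589) + 2*589*76176*(-15 + 589))) = 1/(-771560 + (-15 + 2*276*346921 + 89735328 + 2*21024576*574 + 2*589*76176*574)) = 1/(-771560 + (-15 + 191500392 + 89735328 + 24136213248 + 51508078272)) = 1/(-771560 + 75925527225) = 1/75924755665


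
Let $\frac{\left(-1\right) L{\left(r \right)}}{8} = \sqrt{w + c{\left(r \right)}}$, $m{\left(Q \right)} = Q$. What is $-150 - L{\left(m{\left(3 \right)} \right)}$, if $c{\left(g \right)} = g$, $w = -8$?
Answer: $-150 + 8 i \sqrt{5} \approx -150.0 + 17.889 i$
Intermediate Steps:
$L{\left(r \right)} = - 8 \sqrt{-8 + r}$
$-150 - L{\left(m{\left(3 \right)} \right)} = -150 - - 8 \sqrt{-8 + 3} = -150 - - 8 \sqrt{-5} = -150 - - 8 i \sqrt{5} = -150 + 8 i \sqrt{5}$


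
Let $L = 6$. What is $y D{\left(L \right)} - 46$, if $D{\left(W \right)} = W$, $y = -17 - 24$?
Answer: $-292$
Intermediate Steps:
$y = -41$
$y D{\left(L \right)} - 46 = \left(-41\right) 6 - 46 = -246 - 46 = -292$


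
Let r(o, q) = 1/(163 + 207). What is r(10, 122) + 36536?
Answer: 13518321/370 ≈ 36536.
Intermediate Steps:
r(o, q) = 1/370
r(10, 122) + 36536 = 1/370 + 36536 = 13518321/370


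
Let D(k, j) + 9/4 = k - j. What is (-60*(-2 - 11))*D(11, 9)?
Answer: -195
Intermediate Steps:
D(k, j) = -9/4 + k - j (D(k, j) = -9/4 + (k - j) = -9/4 + k - j)
(-60*(-2 - 11))*D(11, 9) = (-60*(-2 - 11))*(-9/4 + 11 - 1*9) = (-60*(-13))*(-9/4 + 11 - 9) = 780*(-¼) = -195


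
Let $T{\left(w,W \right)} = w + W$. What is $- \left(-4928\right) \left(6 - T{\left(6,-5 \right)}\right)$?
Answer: $24640$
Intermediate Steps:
$T{\left(w,W \right)} = W + w$
$- \left(-4928\right) \left(6 - T{\left(6,-5 \right)}\right) = - \left(-4928\right) \left(6 - \left(-5 + 6\right)\right) = - \left(-4928\right) \left(6 - 1\right) = - \left(-4928\right) 5 = \left(-1\right) \left(-24640\right) = 24640$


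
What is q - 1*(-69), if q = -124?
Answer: -55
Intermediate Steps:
q - 1*(-69) = -124 - 1*(-69) = -124 + 69 = -55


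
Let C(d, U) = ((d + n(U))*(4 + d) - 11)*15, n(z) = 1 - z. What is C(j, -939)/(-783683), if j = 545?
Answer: -12228810/783683 ≈ -15.604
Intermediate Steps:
C(d, U) = -165 + 15*(4 + d)*(1 + d - U) (C(d, U) = ((d + (1 - U))*(4 + d) - 11)*15 = ((1 + d - U)*(4 + d) - 11)*15 = ((4 + d)*(1 + d - U) - 11)*15 = (-11 + (4 + d)*(1 + d - U))*15 = -165 + 15*(4 + d)*(1 + d - U))
C(j, -939)/(-783683) = (-105 - 60*(-939) + 15*545² + 75*545 - 15*(-939)*545)/(-783683) = (-105 + 56340 + 15*297025 + 40875 + 7676325)*(-1/783683) = (-105 + 56340 + 4455375 + 40875 + 7676325)*(-1/783683) = 12228810*(-1/783683) = -12228810/783683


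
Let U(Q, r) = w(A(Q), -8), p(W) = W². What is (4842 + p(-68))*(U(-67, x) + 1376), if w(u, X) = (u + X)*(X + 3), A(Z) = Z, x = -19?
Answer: 16574966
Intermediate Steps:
w(u, X) = (3 + X)*(X + u) (w(u, X) = (X + u)*(3 + X) = (3 + X)*(X + u))
U(Q, r) = 40 - 5*Q (U(Q, r) = (-8)² + 3*(-8) + 3*Q - 8*Q = 64 - 24 + 3*Q - 8*Q = 40 - 5*Q)
(4842 + p(-68))*(U(-67, x) + 1376) = (4842 + (-68)²)*((40 - 5*(-67)) + 1376) = (4842 + 4624)*((40 + 335) + 1376) = 9466*(375 + 1376) = 9466*1751 = 16574966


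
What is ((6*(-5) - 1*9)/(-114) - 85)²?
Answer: 10349089/1444 ≈ 7167.0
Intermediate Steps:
((6*(-5) - 1*9)/(-114) - 85)² = ((-30 - 9)*(-1/114) - 85)² = (-39*(-1/114) - 85)² = (13/38 - 85)² = (-3217/38)² = 10349089/1444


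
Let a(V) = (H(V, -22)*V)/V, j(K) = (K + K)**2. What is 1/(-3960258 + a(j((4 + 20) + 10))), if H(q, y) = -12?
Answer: -1/3960270 ≈ -2.5251e-7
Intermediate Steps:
j(K) = 4*K**2 (j(K) = (2*K)**2 = 4*K**2)
a(V) = -12 (a(V) = (-12*V)/V = -12)
1/(-3960258 + a(j((4 + 20) + 10))) = 1/(-3960258 - 12) = 1/(-3960270) = -1/3960270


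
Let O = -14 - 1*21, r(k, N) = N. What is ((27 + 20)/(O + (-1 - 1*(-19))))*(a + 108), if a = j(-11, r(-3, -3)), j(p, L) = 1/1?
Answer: -5123/17 ≈ -301.35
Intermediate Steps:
j(p, L) = 1
a = 1
O = -35 (O = -14 - 21 = -35)
((27 + 20)/(O + (-1 - 1*(-19))))*(a + 108) = ((27 + 20)/(-35 + (-1 - 1*(-19))))*(1 + 108) = (47/(-35 + (-1 + 19)))*109 = (47/(-35 + 18))*109 = (47/(-17))*109 = (47*(-1/17))*109 = -47/17*109 = -5123/17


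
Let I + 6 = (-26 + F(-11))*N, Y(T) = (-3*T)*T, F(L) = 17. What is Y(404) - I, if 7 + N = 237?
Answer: -487572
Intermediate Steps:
N = 230 (N = -7 + 237 = 230)
Y(T) = -3*T²
I = -2076 (I = -6 + (-26 + 17)*230 = -6 - 9*230 = -6 - 2070 = -2076)
Y(404) - I = -3*404² - 1*(-2076) = -3*163216 + 2076 = -489648 + 2076 = -487572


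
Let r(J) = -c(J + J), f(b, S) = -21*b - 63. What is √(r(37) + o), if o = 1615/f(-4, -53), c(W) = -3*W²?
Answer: √7278663/21 ≈ 128.47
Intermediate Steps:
f(b, S) = -63 - 21*b
r(J) = 12*J² (r(J) = -(-3)*(J + J)² = -(-3)*(2*J)² = -(-3)*4*J² = -(-12)*J² = 12*J²)
o = 1615/21 (o = 1615/(-63 - 21*(-4)) = 1615/(-63 + 84) = 1615/21 ≈ 76.905)
√(r(37) + o) = √(12*37² + 1615/21) = √(12*1369 + 1615/21) = √(16428 + 1615/21) = √(346603/21) = √7278663/21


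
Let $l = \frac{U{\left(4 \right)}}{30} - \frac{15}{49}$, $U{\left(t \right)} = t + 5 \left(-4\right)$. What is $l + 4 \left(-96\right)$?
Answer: $- \frac{282857}{735} \approx -384.84$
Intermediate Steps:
$U{\left(t \right)} = -20 + t$ ($U{\left(t \right)} = t - 20 = -20 + t$)
$l = - \frac{617}{735}$ ($l = \frac{-20 + 4}{30} - \frac{15}{49} = \left(-16\right) \frac{1}{30} - \frac{15}{49} = - \frac{8}{15} - \frac{15}{49} = - \frac{617}{735} \approx -0.83946$)
$l + 4 \left(-96\right) = - \frac{617}{735} + 4 \left(-96\right) = - \frac{617}{735} - 384 = - \frac{282857}{735}$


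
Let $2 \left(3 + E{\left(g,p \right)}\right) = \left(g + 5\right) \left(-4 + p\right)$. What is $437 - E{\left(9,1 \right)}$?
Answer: $461$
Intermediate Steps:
$E{\left(g,p \right)} = -3 + \frac{\left(-4 + p\right) \left(5 + g\right)}{2}$ ($E{\left(g,p \right)} = -3 + \frac{\left(g + 5\right) \left(-4 + p\right)}{2} = -3 + \frac{\left(5 + g\right) \left(-4 + p\right)}{2} = -3 + \frac{\left(-4 + p\right) \left(5 + g\right)}{2}$)
$437 - E{\left(9,1 \right)} = 437 - \left(-13 - 18 + \frac{5}{2} \cdot 1 + \frac{1}{2} \cdot 9 \cdot 1\right) = 437 - \left(-13 - 18 + \frac{5}{2} + \frac{9}{2}\right) = 437 - -24 = 437 + 24 = 461$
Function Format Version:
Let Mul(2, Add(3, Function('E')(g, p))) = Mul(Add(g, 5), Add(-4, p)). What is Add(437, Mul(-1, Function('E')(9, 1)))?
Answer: 461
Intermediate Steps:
Function('E')(g, p) = Add(-3, Mul(Rational(1, 2), Add(-4, p), Add(5, g))) (Function('E')(g, p) = Add(-3, Mul(Rational(1, 2), Mul(Add(g, 5), Add(-4, p)))) = Add(-3, Mul(Rational(1, 2), Mul(Add(5, g), Add(-4, p)))) = Add(-3, Mul(Rational(1, 2), Mul(Add(-4, p), Add(5, g)))) = Add(-3, Mul(Rational(1, 2), Add(-4, p), Add(5, g))))
Add(437, Mul(-1, Function('E')(9, 1))) = Add(437, Mul(-1, Add(-13, Mul(-2, 9), Mul(Rational(5, 2), 1), Mul(Rational(1, 2), 9, 1)))) = Add(437, Mul(-1, Add(-13, -18, Rational(5, 2), Rational(9, 2)))) = Add(437, Mul(-1, -24)) = Add(437, 24) = 461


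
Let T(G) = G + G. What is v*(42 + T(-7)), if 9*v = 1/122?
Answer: 14/549 ≈ 0.025501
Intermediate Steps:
T(G) = 2*G
v = 1/1098 (v = (⅑)/122 = (⅑)*(1/122) = 1/1098 ≈ 0.00091075)
v*(42 + T(-7)) = (42 + 2*(-7))/1098 = (42 - 14)/1098 = (1/1098)*28 = 14/549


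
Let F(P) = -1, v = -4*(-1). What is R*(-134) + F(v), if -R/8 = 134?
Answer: 143647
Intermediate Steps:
R = -1072 (R = -8*134 = -1072)
v = 4
R*(-134) + F(v) = -1072*(-134) - 1 = 143648 - 1 = 143647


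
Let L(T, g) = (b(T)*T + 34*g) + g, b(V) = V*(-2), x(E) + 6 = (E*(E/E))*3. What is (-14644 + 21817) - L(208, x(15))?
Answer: 92336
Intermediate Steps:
x(E) = -6 + 3*E (x(E) = -6 + (E*(E/E))*3 = -6 + (E*1)*3 = -6 + E*3 = -6 + 3*E)
b(V) = -2*V
L(T, g) = -2*T**2 + 35*g (L(T, g) = ((-2*T)*T + 34*g) + g = (-2*T**2 + 34*g) + g = -2*T**2 + 35*g)
(-14644 + 21817) - L(208, x(15)) = (-14644 + 21817) - (-2*208**2 + 35*(-6 + 3*15)) = 7173 - (-2*43264 + 35*(-6 + 45)) = 7173 - (-86528 + 35*39) = 7173 - (-86528 + 1365) = 7173 - 1*(-85163) = 7173 + 85163 = 92336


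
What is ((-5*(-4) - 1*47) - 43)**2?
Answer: 4900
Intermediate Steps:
((-5*(-4) - 1*47) - 43)**2 = ((20 - 47) - 43)**2 = (-27 - 43)**2 = (-70)**2 = 4900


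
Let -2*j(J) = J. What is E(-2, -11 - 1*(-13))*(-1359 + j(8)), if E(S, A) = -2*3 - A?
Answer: 10904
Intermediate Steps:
j(J) = -J/2
E(S, A) = -6 - A
E(-2, -11 - 1*(-13))*(-1359 + j(8)) = (-6 - (-11 - 1*(-13)))*(-1359 - ½*8) = (-6 - (-11 + 13))*(-1359 - 4) = (-6 - 1*2)*(-1363) = (-6 - 2)*(-1363) = -8*(-1363) = 10904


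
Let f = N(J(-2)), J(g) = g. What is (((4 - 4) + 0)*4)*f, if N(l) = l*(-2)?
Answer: 0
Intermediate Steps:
N(l) = -2*l
f = 4 (f = -2*(-2) = 4)
(((4 - 4) + 0)*4)*f = (((4 - 4) + 0)*4)*4 = ((0 + 0)*4)*4 = (0*4)*4 = 0*4 = 0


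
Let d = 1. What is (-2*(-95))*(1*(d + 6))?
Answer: 1330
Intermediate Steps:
(-2*(-95))*(1*(d + 6)) = (-2*(-95))*(1*(1 + 6)) = 190*(1*7) = 190*7 = 1330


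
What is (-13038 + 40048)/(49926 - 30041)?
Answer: 5402/3977 ≈ 1.3583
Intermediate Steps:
(-13038 + 40048)/(49926 - 30041) = 27010/19885 = 27010*(1/19885) = 5402/3977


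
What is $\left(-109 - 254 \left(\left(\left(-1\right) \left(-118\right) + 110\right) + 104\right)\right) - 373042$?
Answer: $-457479$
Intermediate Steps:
$\left(-109 - 254 \left(\left(\left(-1\right) \left(-118\right) + 110\right) + 104\right)\right) - 373042 = \left(-109 - 254 \left(\left(118 + 110\right) + 104\right)\right) - 373042 = \left(-109 - 254 \left(228 + 104\right)\right) - 373042 = \left(-109 - 84328\right) - 373042 = -84437 - 373042 = -457479$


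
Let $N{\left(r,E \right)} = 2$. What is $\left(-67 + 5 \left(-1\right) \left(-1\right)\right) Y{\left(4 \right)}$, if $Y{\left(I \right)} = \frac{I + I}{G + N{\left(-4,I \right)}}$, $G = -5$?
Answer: $\frac{496}{3} \approx 165.33$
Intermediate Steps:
$Y{\left(I \right)} = - \frac{2 I}{3}$ ($Y{\left(I \right)} = \frac{I + I}{-5 + 2} = \frac{2 I}{-3} = 2 I \left(- \frac{1}{3}\right) = - \frac{2 I}{3}$)
$\left(-67 + 5 \left(-1\right) \left(-1\right)\right) Y{\left(4 \right)} = \left(-67 + 5 \left(-1\right) \left(-1\right)\right) \left(\left(- \frac{2}{3}\right) 4\right) = \left(-67 - -5\right) \left(- \frac{8}{3}\right) = \left(-67 + 5\right) \left(- \frac{8}{3}\right) = \left(-62\right) \left(- \frac{8}{3}\right) = \frac{496}{3}$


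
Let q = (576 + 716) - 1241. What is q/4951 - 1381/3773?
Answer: -6644908/18680123 ≈ -0.35572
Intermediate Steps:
q = 51 (q = 1292 - 1241 = 51)
q/4951 - 1381/3773 = 51/4951 - 1381/3773 = -6644908/18680123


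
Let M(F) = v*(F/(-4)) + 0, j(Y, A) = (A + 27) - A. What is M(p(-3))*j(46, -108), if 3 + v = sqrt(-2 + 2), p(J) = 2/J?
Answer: -27/2 ≈ -13.500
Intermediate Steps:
j(Y, A) = 27 (j(Y, A) = (27 + A) - A = 27)
v = -3 (v = -3 + sqrt(-2 + 2) = -3 + sqrt(0) = -3 + 0 = -3)
M(F) = 3*F/4 (M(F) = -3*F/(-4) + 0 = -3*F*(-1)/4 + 0 = -(-3)*F/4 + 0 = 3*F/4 + 0 = 3*F/4)
M(p(-3))*j(46, -108) = (3*(2/(-3))/4)*27 = (3*(2*(-1/3))/4)*27 = ((3/4)*(-2/3))*27 = -1/2*27 = -27/2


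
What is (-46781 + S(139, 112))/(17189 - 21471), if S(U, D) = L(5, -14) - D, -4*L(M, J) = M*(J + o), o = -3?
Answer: 187487/17128 ≈ 10.946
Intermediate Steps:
L(M, J) = -M*(-3 + J)/4 (L(M, J) = -M*(J - 3)/4 = -M*(-3 + J)/4)
S(U, D) = 85/4 - D (S(U, D) = (¼)*5*(3 - 1*(-14)) - D = (¼)*5*(3 + 14) - D = (¼)*5*17 - D = 85/4 - D)
(-46781 + S(139, 112))/(17189 - 21471) = (-46781 + (85/4 - 1*112))/(17189 - 21471) = (-46781 + (85/4 - 112))/(-4282) = (-46781 - 363/4)*(-1/4282) = -187487/4*(-1/4282) = 187487/17128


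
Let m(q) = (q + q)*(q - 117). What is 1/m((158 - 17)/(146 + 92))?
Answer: -28322/3906405 ≈ -0.0072501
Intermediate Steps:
m(q) = 2*q*(-117 + q) (m(q) = (2*q)*(-117 + q) = 2*q*(-117 + q))
1/m((158 - 17)/(146 + 92)) = 1/(2*((158 - 17)/(146 + 92))*(-117 + (158 - 17)/(146 + 92))) = 1/(2*(141/238)*(-117 + 141/238)) = 1/(2*(141/238)*(-27705/238)) = 1/(-3906405/28322) = -28322/3906405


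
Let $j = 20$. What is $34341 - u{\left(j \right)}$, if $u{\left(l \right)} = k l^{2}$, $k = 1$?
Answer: $33941$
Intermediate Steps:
$u{\left(l \right)} = l^{2}$ ($u{\left(l \right)} = 1 l^{2} = l^{2}$)
$34341 - u{\left(j \right)} = 34341 - 20^{2} = 34341 - 400 = 33941$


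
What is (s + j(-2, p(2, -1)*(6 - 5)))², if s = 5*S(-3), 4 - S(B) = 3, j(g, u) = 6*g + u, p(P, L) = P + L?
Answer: 36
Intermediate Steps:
p(P, L) = L + P
j(g, u) = u + 6*g
S(B) = 1 (S(B) = 4 - 1*3 = 4 - 3 = 1)
s = 5 (s = 5*1 = 5)
(s + j(-2, p(2, -1)*(6 - 5)))² = (5 + ((-1 + 2)*(6 - 5) + 6*(-2)))² = (5 + (1*1 - 12))² = (5 + (1 - 12))² = (5 - 11)² = (-6)² = 36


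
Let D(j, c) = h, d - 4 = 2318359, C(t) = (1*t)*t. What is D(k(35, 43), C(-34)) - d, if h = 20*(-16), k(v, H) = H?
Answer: -2318683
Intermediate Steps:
C(t) = t² (C(t) = t*t = t²)
d = 2318363 (d = 4 + 2318359 = 2318363)
h = -320
D(j, c) = -320
D(k(35, 43), C(-34)) - d = -320 - 1*2318363 = -320 - 2318363 = -2318683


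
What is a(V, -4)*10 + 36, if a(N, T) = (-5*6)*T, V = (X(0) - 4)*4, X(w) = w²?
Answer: 1236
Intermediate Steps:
V = -16 (V = (0² - 4)*4 = (0 - 4)*4 = -4*4 = -16)
a(N, T) = -30*T
a(V, -4)*10 + 36 = -30*(-4)*10 + 36 = 120*10 + 36 = 1200 + 36 = 1236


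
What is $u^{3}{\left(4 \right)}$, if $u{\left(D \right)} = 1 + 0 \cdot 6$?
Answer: $1$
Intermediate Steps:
$u{\left(D \right)} = 1$ ($u{\left(D \right)} = 1 + 0 = 1$)
$u^{3}{\left(4 \right)} = 1^{3} = 1$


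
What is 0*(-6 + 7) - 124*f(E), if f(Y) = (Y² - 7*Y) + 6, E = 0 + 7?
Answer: -744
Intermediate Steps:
E = 7
f(Y) = 6 + Y² - 7*Y
0*(-6 + 7) - 124*f(E) = 0*(-6 + 7) - 124*(6 + 7² - 7*7) = 0*1 - 124*(6 + 49 - 49) = 0 - 124*6 = 0 - 744 = -744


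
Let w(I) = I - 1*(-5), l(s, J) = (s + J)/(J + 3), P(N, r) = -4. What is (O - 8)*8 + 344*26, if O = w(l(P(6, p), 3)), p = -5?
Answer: 26756/3 ≈ 8918.7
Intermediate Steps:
l(s, J) = (J + s)/(3 + J)
w(I) = 5 + I (w(I) = I + 5 = 5 + I)
O = 29/6 (O = 5 + (3 - 4)/(3 + 3) = 5 - 1/6 = 29/6 ≈ 4.8333)
(O - 8)*8 + 344*26 = (29/6 - 8)*8 + 344*26 = -19/6*8 + 8944 = -76/3 + 8944 = 26756/3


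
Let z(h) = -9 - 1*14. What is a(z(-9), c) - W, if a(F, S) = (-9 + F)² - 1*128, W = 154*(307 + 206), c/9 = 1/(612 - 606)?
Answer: -78106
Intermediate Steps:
z(h) = -23 (z(h) = -9 - 14 = -23)
c = 3/2 (c = 9/(612 - 606) = 9/6 = 9*(⅙) = 3/2 ≈ 1.5000)
W = 79002 (W = 154*513 = 79002)
a(F, S) = -128 + (-9 + F)² (a(F, S) = (-9 + F)² - 128 = -128 + (-9 + F)²)
a(z(-9), c) - W = (-128 + (-9 - 23)²) - 1*79002 = (-128 + (-32)²) - 79002 = (-128 + 1024) - 79002 = 896 - 79002 = -78106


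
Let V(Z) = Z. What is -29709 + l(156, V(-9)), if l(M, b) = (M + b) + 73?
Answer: -29489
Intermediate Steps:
l(M, b) = 73 + M + b
-29709 + l(156, V(-9)) = -29709 + (73 + 156 - 9) = -29709 + 220 = -29489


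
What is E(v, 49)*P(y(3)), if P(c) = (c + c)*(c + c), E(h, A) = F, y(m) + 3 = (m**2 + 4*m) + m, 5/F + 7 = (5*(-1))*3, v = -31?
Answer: -4410/11 ≈ -400.91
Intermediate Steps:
F = -5/22 (F = 5/(-7 + (5*(-1))*3) = 5/(-7 - 5*3) = 5/(-7 - 15) = 5/(-22) = 5*(-1/22) = -5/22 ≈ -0.22727)
y(m) = -3 + m**2 + 5*m (y(m) = -3 + ((m**2 + 4*m) + m) = -3 + (m**2 + 5*m) = -3 + m**2 + 5*m)
E(h, A) = -5/22
P(c) = 4*c**2 (P(c) = (2*c)*(2*c) = 4*c**2)
E(v, 49)*P(y(3)) = -10*(-3 + 3**2 + 5*3)**2/11 = -10*(-3 + 9 + 15)**2/11 = -10*21**2/11 = -10*441/11 = -5/22*1764 = -4410/11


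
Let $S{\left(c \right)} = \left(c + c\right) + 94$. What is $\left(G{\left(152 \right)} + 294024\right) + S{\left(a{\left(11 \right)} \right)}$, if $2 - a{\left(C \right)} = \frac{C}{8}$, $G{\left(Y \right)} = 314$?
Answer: $\frac{1177733}{4} \approx 2.9443 \cdot 10^{5}$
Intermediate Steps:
$a{\left(C \right)} = 2 - \frac{C}{8}$
$S{\left(c \right)} = 94 + 2 c$ ($S{\left(c \right)} = 2 c + 94 = 94 + 2 c$)
$\left(G{\left(152 \right)} + 294024\right) + S{\left(a{\left(11 \right)} \right)} = \left(314 + 294024\right) + \left(94 + 2 \left(2 - \frac{11}{8}\right)\right) = 294338 + \left(94 + 2 \left(2 - \frac{11}{8}\right)\right) = 294338 + \left(94 + 2 \cdot \frac{5}{8}\right) = 294338 + \left(94 + \frac{5}{4}\right) = 294338 + \frac{381}{4} = \frac{1177733}{4}$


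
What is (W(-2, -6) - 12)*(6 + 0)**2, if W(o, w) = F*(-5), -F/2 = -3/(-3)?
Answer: -72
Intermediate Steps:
F = -2 (F = -(-6)/(-3) = -(-6)*(-1)/3 = -2*1 = -2)
W(o, w) = 10 (W(o, w) = -2*(-5) = 10)
(W(-2, -6) - 12)*(6 + 0)**2 = (10 - 12)*(6 + 0)**2 = -2*6**2 = -2*36 = -72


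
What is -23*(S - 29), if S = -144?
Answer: 3979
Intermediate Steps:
-23*(S - 29) = -23*(-144 - 29) = -23*(-173) = 3979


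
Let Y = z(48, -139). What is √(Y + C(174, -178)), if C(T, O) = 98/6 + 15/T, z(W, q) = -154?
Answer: I*√4165386/174 ≈ 11.729*I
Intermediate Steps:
Y = -154
C(T, O) = 49/3 + 15/T (C(T, O) = 98*(⅙) + 15/T = 49/3 + 15/T)
√(Y + C(174, -178)) = √(-154 + (49/3 + 15/174)) = √(-154 + (49/3 + 15*(1/174))) = √(-154 + (49/3 + 5/58)) = √(-154 + 2857/174) = √(-23939/174) = I*√4165386/174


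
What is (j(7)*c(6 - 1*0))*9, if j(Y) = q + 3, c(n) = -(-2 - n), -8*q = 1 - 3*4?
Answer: 315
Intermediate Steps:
q = 11/8 (q = -(1 - 3*4)/8 = -(1 - 12)/8 = -1/8*(-11) = 11/8 ≈ 1.3750)
c(n) = 2 + n
j(Y) = 35/8 (j(Y) = 11/8 + 3 = 35/8)
(j(7)*c(6 - 1*0))*9 = (35*(2 + (6 - 1*0))/8)*9 = (35*(2 + (6 + 0))/8)*9 = (35*(2 + 6)/8)*9 = ((35/8)*8)*9 = 35*9 = 315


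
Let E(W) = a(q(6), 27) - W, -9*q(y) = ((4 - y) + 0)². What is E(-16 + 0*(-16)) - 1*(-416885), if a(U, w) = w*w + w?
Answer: 417657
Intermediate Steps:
q(y) = -(4 - y)²/9 (q(y) = -((4 - y) + 0)²/9 = -(4 - y)²/9)
a(U, w) = w + w² (a(U, w) = w² + w = w + w²)
E(W) = 756 - W (E(W) = 27*(1 + 27) - W = 27*28 - W = 756 - W)
E(-16 + 0*(-16)) - 1*(-416885) = (756 - (-16 + 0*(-16))) - 1*(-416885) = (756 - (-16 + 0)) + 416885 = (756 - 1*(-16)) + 416885 = (756 + 16) + 416885 = 772 + 416885 = 417657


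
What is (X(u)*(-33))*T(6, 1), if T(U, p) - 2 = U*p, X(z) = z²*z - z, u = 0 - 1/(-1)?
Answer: 0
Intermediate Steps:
u = 1 (u = 0 - 1*(-1) = 0 + 1 = 1)
X(z) = z³ - z
T(U, p) = 2 + U*p
(X(u)*(-33))*T(6, 1) = ((1³ - 1*1)*(-33))*(2 + 6*1) = ((1 - 1)*(-33))*(2 + 6) = (0*(-33))*8 = 0*8 = 0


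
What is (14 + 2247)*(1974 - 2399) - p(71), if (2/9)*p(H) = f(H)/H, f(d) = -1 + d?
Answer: -68225990/71 ≈ -9.6093e+5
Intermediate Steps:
p(H) = 9*(-1 + H)/(2*H) (p(H) = 9*((-1 + H)/H)/2 = 9*(-1 + H)/(2*H))
(14 + 2247)*(1974 - 2399) - p(71) = (14 + 2247)*(1974 - 2399) - 9*(-1 + 71)/(2*71) = 2261*(-425) - 9*70/(2*71) = -960925 - 1*315/71 = -960925 - 315/71 = -68225990/71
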